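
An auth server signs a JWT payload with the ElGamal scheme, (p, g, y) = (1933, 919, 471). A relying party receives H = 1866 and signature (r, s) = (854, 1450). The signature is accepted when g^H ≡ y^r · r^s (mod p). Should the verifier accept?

Left side g^H mod p:
919^2 = 844561 ≡ 1773
919^4 ≡ 1773^2 = 3143529 ≡ 471
919^8 ≡ 471^2 = 221841 ≡ 1479
919^16 ≡ 1479^2 = 2187441 ≡ 1218
919^32 ≡ 1218^2 = 1483524 ≡ 913
919^64 ≡ 913^2 = 833569 ≡ 446
919^128 ≡ 446^2 = 198916 ≡ 1750
919^256 ≡ 1750^2 = 3062500 ≡ 628
919^512 ≡ 628^2 = 394384 ≡ 52
919^1024 ≡ 52^2 = 2704 ≡ 771
1866 = 1024 + 512 + 256 + 64 + 8 + 2, so 919^1866 ≡ 771·52·628·446·1479·1773 ≡ 1921 (mod 1933)
Right side y^r · r^s mod p:
471^2 = 221841 ≡ 1479
471^4 ≡ 1479^2 = 2187441 ≡ 1218
471^8 ≡ 1218^2 = 1483524 ≡ 913
471^16 ≡ 913^2 = 833569 ≡ 446
471^32 ≡ 446^2 = 198916 ≡ 1750
471^64 ≡ 1750^2 = 3062500 ≡ 628
471^128 ≡ 628^2 = 394384 ≡ 52
471^256 ≡ 52^2 = 2704 ≡ 771
471^512 ≡ 771^2 = 594441 ≡ 1010
854 = 512 + 256 + 64 + 16 + 4 + 2, so 471^854 ≡ 1010·771·628·446·1218·1479 ≡ 529 (mod 1933)
854^2 = 729316 ≡ 575
854^4 ≡ 575^2 = 330625 ≡ 82
854^8 ≡ 82^2 = 6724 ≡ 925
854^16 ≡ 925^2 = 855625 ≡ 1239
854^32 ≡ 1239^2 = 1535121 ≡ 319
854^64 ≡ 319^2 = 101761 ≡ 1245
854^128 ≡ 1245^2 = 1550025 ≡ 1692
854^256 ≡ 1692^2 = 2862864 ≡ 91
854^512 ≡ 91^2 = 8281 ≡ 549
854^1024 ≡ 549^2 = 301401 ≡ 1786
1450 = 1024 + 256 + 128 + 32 + 8 + 2, so 854^1450 ≡ 1786·91·1692·319·925·575 ≡ 380 (mod 1933)
529·380 = 201020 ≡ 1921 (mod 1933)
1921 ≡ 1921 (mod 1933), so the signature is genuine.

accept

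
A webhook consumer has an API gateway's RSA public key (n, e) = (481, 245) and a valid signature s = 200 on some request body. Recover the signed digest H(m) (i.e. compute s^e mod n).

Squares mod 481: s^1≡200, s^2≡77, s^4≡157, s^8≡118, s^16≡456, s^32≡144, s^64≡53, s^128≡404
245 = 128 + 64 + 32 + 16 + 4 + 1, so s^245 ≡ 404·53·144·456·157·200 ≡ 18 (mod 481)

18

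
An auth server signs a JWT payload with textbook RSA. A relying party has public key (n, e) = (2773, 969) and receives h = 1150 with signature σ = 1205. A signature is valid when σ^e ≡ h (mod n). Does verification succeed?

passes

Squares mod 2773: σ^1≡1205, σ^2≡1746, σ^4≡989, σ^8≡2025, σ^16≡2131, σ^32≡1760, σ^64≡159, σ^128≡324, σ^256≡2375, σ^512≡343
969 = 512 + 256 + 128 + 64 + 8 + 1, so σ^969 ≡ 343·2375·324·159·2025·1205 ≡ 1150 (mod 2773)
σ^969 mod 2773 = 1150 matches h.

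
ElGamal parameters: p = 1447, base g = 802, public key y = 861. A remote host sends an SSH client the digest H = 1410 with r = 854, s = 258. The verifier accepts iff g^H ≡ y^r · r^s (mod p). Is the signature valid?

valid

Left side g^H mod p:
Squares mod 1447: 802^1≡802, 802^2≡736, 802^4≡518, 802^8≡629, 802^16≡610, 802^32≡221, 802^64≡1090, 802^128≡113, 802^256≡1193, 802^512≡848, 802^1024≡1392
1410 = 1024 + 256 + 128 + 2, so 802^1410 ≡ 1392·1193·113·736 ≡ 1333 (mod 1447)
Right side y^r · r^s mod p:
Squares mod 1447: 861^1≡861, 861^2≡457, 861^4≡481, 861^8≡1288, 861^16≡682, 861^32≡637, 861^64≡609, 861^128≡449, 861^256≡468, 861^512≡527
854 = 512 + 256 + 64 + 16 + 4 + 2, so 861^854 ≡ 527·468·609·682·481·457 ≡ 1155 (mod 1447)
Squares mod 1447: 854^1≡854, 854^2≡28, 854^4≡784, 854^8≡1128, 854^16≡471, 854^32≡450, 854^64≡1367, 854^128≡612, 854^256≡1218
258 = 256 + 2, so 854^258 ≡ 1218·28 ≡ 823 (mod 1447)
1155·823 = 950565 ≡ 1333 (mod 1447)
1333 ≡ 1333 (mod 1447), so the signature is genuine.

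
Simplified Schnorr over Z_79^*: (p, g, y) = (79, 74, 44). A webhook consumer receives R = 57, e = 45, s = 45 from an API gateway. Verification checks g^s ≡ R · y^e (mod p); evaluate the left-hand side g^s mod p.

17

Squares mod 79: 74^1≡74, 74^2≡25, 74^4≡72, 74^8≡49, 74^16≡31, 74^32≡13
45 = 32 + 8 + 4 + 1, so 74^45 ≡ 13·49·72·74 ≡ 17 (mod 79)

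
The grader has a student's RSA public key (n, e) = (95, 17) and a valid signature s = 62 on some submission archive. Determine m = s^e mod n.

s^2 ≡ 62^2 = 3844 ≡ 44
s^4 ≡ 44^2 = 1936 ≡ 36
s^8 ≡ 36^2 = 1296 ≡ 61
s^16 ≡ 61^2 = 3721 ≡ 16
17 = 16 + 1, so s^17 ≡ 16·62 ≡ 42 (mod 95)

42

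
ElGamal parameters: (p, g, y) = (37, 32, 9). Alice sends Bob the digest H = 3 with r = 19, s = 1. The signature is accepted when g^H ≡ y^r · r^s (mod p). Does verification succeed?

passes

Left side g^H mod p:
32^3 mod 37 = 23
Right side y^r · r^s mod p:
9^19 mod 37 = 9
19^1 mod 37 = 19
9·19 = 171 ≡ 23 (mod 37)
23 ≡ 23 (mod 37), so the signature is genuine.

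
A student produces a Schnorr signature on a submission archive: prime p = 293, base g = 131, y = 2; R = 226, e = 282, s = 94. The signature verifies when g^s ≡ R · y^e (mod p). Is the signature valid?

invalid

g^s mod p:
Squares mod 293: 131^1≡131, 131^2≡167, 131^4≡54, 131^8≡279, 131^16≡196, 131^32≡33, 131^64≡210
94 = 64 + 16 + 8 + 4 + 2, so 131^94 ≡ 210·196·279·54·167 ≡ 238 (mod 293)
R · y^e mod p:
Squares mod 293: 2^1≡2, 2^2≡4, 2^4≡16, 2^8≡256, 2^16≡197, 2^32≡133, 2^64≡109, 2^128≡161, 2^256≡137
282 = 256 + 16 + 8 + 2, so 2^282 ≡ 137·197·256·4 ≡ 97 (mod 293)
226·97 = 21922 ≡ 240 (mod 293)
238 ≠ 240; the check fails.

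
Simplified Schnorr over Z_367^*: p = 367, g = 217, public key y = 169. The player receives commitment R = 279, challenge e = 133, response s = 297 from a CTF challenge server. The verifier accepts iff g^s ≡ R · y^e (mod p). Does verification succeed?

fails

g^s mod p:
Squares mod 367: 217^1≡217, 217^2≡113, 217^4≡291, 217^8≡271, 217^16≡41, 217^32≡213, 217^64≡228, 217^128≡237, 217^256≡18
297 = 256 + 32 + 8 + 1, so 217^297 ≡ 18·213·271·217 ≡ 322 (mod 367)
R · y^e mod p:
Squares mod 367: 169^1≡169, 169^2≡302, 169^4≡188, 169^8≡112, 169^16≡66, 169^32≡319, 169^64≡102, 169^128≡128
133 = 128 + 4 + 1, so 169^133 ≡ 128·188·169 ≡ 89 (mod 367)
279·89 = 24831 ≡ 242 (mod 367)
322 ≠ 242; the check fails.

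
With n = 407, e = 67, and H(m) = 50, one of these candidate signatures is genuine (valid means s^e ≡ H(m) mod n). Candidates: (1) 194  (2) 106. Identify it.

Candidate 1: 194^2 = 37636 ≡ 192; 194^4 ≡ 192^2 = 36864 ≡ 234; 194^8 ≡ 234^2 = 54756 ≡ 218; 194^16 ≡ 218^2 = 47524 ≡ 312; 194^32 ≡ 312^2 = 97344 ≡ 71; 194^64 ≡ 71^2 = 5041 ≡ 157; 67 = 64 + 2 + 1, so 194^67 ≡ 157·192·194 ≡ 160 (mod 407)
Candidate 2: 106^2 = 11236 ≡ 247; 106^4 ≡ 247^2 = 61009 ≡ 366; 106^8 ≡ 366^2 = 133956 ≡ 53; 106^16 ≡ 53^2 = 2809 ≡ 367; 106^32 ≡ 367^2 = 134689 ≡ 379; 106^64 ≡ 379^2 = 143641 ≡ 377; 67 = 64 + 2 + 1, so 106^67 ≡ 377·247·106 ≡ 50 (mod 407)
  → matches H(m) = 50

2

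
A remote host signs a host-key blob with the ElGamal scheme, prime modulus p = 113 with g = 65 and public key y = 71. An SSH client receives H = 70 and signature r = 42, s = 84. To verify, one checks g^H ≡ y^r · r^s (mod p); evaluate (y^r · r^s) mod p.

95

71^2 = 5041 ≡ 69
71^4 ≡ 69^2 = 4761 ≡ 15
71^8 ≡ 15^2 = 225 ≡ 112
71^16 ≡ 112^2 = 12544 ≡ 1
71^32 ≡ 1^2 = 1
42 = 32 + 8 + 2, so 71^42 ≡ 1·112·69 ≡ 44 (mod 113)
42^2 = 1764 ≡ 69
42^4 ≡ 69^2 = 4761 ≡ 15
42^8 ≡ 15^2 = 225 ≡ 112
42^16 ≡ 112^2 = 12544 ≡ 1
42^32 ≡ 1^2 = 1
42^64 ≡ 1^2 = 1
84 = 64 + 16 + 4, so 42^84 ≡ 1·1·15 ≡ 15 (mod 113)
y^r · r^s ≡ 44·15 = 660 ≡ 95 (mod 113)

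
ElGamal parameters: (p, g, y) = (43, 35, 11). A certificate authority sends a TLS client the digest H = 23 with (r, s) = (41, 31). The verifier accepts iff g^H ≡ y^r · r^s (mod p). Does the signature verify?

does not verify

Left side g^H mod p:
Squares mod 43: 35^1≡35, 35^2≡21, 35^4≡11, 35^8≡35, 35^16≡21
23 = 16 + 4 + 2 + 1, so 35^23 ≡ 21·11·21·35 ≡ 21 (mod 43)
Right side y^r · r^s mod p:
Squares mod 43: 11^1≡11, 11^2≡35, 11^4≡21, 11^8≡11, 11^16≡35, 11^32≡21
41 = 32 + 8 + 1, so 11^41 ≡ 21·11·11 ≡ 4 (mod 43)
Squares mod 43: 41^1≡41, 41^2≡4, 41^4≡16, 41^8≡41, 41^16≡4
31 = 16 + 8 + 4 + 2 + 1, so 41^31 ≡ 4·41·16·4·41 ≡ 35 (mod 43)
4·35 = 140 ≡ 11 (mod 43)
21 ≠ 11, so verification fails.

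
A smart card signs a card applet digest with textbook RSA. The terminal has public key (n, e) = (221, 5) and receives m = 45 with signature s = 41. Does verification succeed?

passes

s^2 ≡ 41^2 = 1681 ≡ 134
s^4 ≡ 134^2 = 17956 ≡ 55
5 = 4 + 1, so s^5 ≡ 55·41 ≡ 45 (mod 221)
45 = m, so the signature checks out.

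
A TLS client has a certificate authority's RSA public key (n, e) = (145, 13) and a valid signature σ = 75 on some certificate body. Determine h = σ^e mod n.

75

σ^13 mod 145 = 75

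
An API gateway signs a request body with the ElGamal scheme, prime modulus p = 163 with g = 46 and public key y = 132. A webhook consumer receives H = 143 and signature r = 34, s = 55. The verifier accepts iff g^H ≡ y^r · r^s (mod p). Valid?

no

Left side g^H mod p:
46^143 mod 163 = 111
Right side y^r · r^s mod p:
132^34 mod 163 = 61
34^55 mod 163 = 113
61·113 = 6893 ≡ 47 (mod 163)
111 ≠ 47, so verification fails.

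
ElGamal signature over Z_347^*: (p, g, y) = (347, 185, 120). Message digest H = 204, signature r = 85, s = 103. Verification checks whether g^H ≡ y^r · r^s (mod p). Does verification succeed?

passes

Left side g^H mod p:
185^2 = 34225 ≡ 219
185^4 ≡ 219^2 = 47961 ≡ 75
185^8 ≡ 75^2 = 5625 ≡ 73
185^16 ≡ 73^2 = 5329 ≡ 124
185^32 ≡ 124^2 = 15376 ≡ 108
185^64 ≡ 108^2 = 11664 ≡ 213
185^128 ≡ 213^2 = 45369 ≡ 259
204 = 128 + 64 + 8 + 4, so 185^204 ≡ 259·213·73·75 ≡ 115 (mod 347)
Right side y^r · r^s mod p:
120^2 = 14400 ≡ 173
120^4 ≡ 173^2 = 29929 ≡ 87
120^8 ≡ 87^2 = 7569 ≡ 282
120^16 ≡ 282^2 = 79524 ≡ 61
120^32 ≡ 61^2 = 3721 ≡ 251
120^64 ≡ 251^2 = 63001 ≡ 194
85 = 64 + 16 + 4 + 1, so 120^85 ≡ 194·61·87·120 ≡ 39 (mod 347)
85^2 = 7225 ≡ 285
85^4 ≡ 285^2 = 81225 ≡ 27
85^8 ≡ 27^2 = 729 ≡ 35
85^16 ≡ 35^2 = 1225 ≡ 184
85^32 ≡ 184^2 = 33856 ≡ 197
85^64 ≡ 197^2 = 38809 ≡ 292
103 = 64 + 32 + 4 + 2 + 1, so 85^103 ≡ 292·197·27·285·85 ≡ 172 (mod 347)
39·172 = 6708 ≡ 115 (mod 347)
115 ≡ 115 (mod 347), so the signature is genuine.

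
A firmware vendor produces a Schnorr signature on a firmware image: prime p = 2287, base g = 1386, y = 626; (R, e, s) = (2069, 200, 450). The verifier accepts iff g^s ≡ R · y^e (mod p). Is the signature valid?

g^s mod p:
1386^450 mod 2287 = 355
R · y^e mod p:
626^200 mod 2287 = 995
2069·995 = 2058655 ≡ 355 (mod 2287)
355 ≡ 355 (mod 2287); signature holds.

valid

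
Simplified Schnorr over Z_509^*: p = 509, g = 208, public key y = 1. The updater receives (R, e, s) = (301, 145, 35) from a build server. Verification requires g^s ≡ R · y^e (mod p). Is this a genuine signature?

g^s mod p:
Squares mod 509: 208^1≡208, 208^2≡508, 208^4≡1, 208^8≡1, 208^16≡1, 208^32≡1
35 = 32 + 2 + 1, so 208^35 ≡ 1·508·208 ≡ 301 (mod 509)
R · y^e mod p:
Squares mod 509: 1^1≡1, 1^2≡1, 1^4≡1, 1^8≡1, 1^16≡1, 1^32≡1, 1^64≡1, 1^128≡1
145 = 128 + 16 + 1, so 1^145 ≡ 1·1·1 ≡ 1 (mod 509)
301·1 = 301 ≡ 301 (mod 509)
301 ≡ 301 (mod 509); signature holds.

genuine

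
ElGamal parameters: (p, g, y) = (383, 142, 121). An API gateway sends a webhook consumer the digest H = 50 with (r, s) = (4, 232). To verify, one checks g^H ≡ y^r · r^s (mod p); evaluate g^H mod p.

16

Squares mod 383: 142^1≡142, 142^2≡248, 142^4≡224, 142^8≡3, 142^16≡9, 142^32≡81
50 = 32 + 16 + 2, so 142^50 ≡ 81·9·248 ≡ 16 (mod 383)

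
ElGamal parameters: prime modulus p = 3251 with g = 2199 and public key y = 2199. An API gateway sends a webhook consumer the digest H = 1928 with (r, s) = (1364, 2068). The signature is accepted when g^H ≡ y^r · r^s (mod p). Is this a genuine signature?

forged

Left side g^H mod p:
2199^2 = 4835601 ≡ 1364
2199^4 ≡ 1364^2 = 1860496 ≡ 924
2199^8 ≡ 924^2 = 853776 ≡ 2014
2199^16 ≡ 2014^2 = 4056196 ≡ 2199
2199^32 ≡ 2199^2 = 4835601 ≡ 1364
2199^64 ≡ 1364^2 = 1860496 ≡ 924
2199^128 ≡ 924^2 = 853776 ≡ 2014
2199^256 ≡ 2014^2 = 4056196 ≡ 2199
2199^512 ≡ 2199^2 = 4835601 ≡ 1364
2199^1024 ≡ 1364^2 = 1860496 ≡ 924
1928 = 1024 + 512 + 256 + 128 + 8, so 2199^1928 ≡ 924·1364·2199·2014·2014 ≡ 2014 (mod 3251)
Right side y^r · r^s mod p:
2199^2 = 4835601 ≡ 1364
2199^4 ≡ 1364^2 = 1860496 ≡ 924
2199^8 ≡ 924^2 = 853776 ≡ 2014
2199^16 ≡ 2014^2 = 4056196 ≡ 2199
2199^32 ≡ 2199^2 = 4835601 ≡ 1364
2199^64 ≡ 1364^2 = 1860496 ≡ 924
2199^128 ≡ 924^2 = 853776 ≡ 2014
2199^256 ≡ 2014^2 = 4056196 ≡ 2199
2199^512 ≡ 2199^2 = 4835601 ≡ 1364
2199^1024 ≡ 1364^2 = 1860496 ≡ 924
1364 = 1024 + 256 + 64 + 16 + 4, so 2199^1364 ≡ 924·2199·924·2199·924 ≡ 924 (mod 3251)
1364^2 = 1860496 ≡ 924
1364^4 ≡ 924^2 = 853776 ≡ 2014
1364^8 ≡ 2014^2 = 4056196 ≡ 2199
1364^16 ≡ 2199^2 = 4835601 ≡ 1364
1364^32 ≡ 1364^2 = 1860496 ≡ 924
1364^64 ≡ 924^2 = 853776 ≡ 2014
1364^128 ≡ 2014^2 = 4056196 ≡ 2199
1364^256 ≡ 2199^2 = 4835601 ≡ 1364
1364^512 ≡ 1364^2 = 1860496 ≡ 924
1364^1024 ≡ 924^2 = 853776 ≡ 2014
1364^2048 ≡ 2014^2 = 4056196 ≡ 2199
2068 = 2048 + 16 + 4, so 1364^2068 ≡ 2199·1364·2014 ≡ 2199 (mod 3251)
924·2199 = 2031876 ≡ 1 (mod 3251)
2014 ≠ 1, so verification fails.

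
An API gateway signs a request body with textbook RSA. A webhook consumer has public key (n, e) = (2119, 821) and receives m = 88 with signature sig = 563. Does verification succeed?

sig^2 ≡ 563^2 = 316969 ≡ 1238
sig^4 ≡ 1238^2 = 1532644 ≡ 607
sig^8 ≡ 607^2 = 368449 ≡ 1862
sig^16 ≡ 1862^2 = 3467044 ≡ 360
sig^32 ≡ 360^2 = 129600 ≡ 341
sig^64 ≡ 341^2 = 116281 ≡ 1855
sig^128 ≡ 1855^2 = 3441025 ≡ 1888
sig^256 ≡ 1888^2 = 3564544 ≡ 386
sig^512 ≡ 386^2 = 148996 ≡ 666
821 = 512 + 256 + 32 + 16 + 4 + 1, so sig^821 ≡ 666·386·341·360·607·563 ≡ 88 (mod 2119)
Since 88 equals the digest 88, verification succeeds.

passes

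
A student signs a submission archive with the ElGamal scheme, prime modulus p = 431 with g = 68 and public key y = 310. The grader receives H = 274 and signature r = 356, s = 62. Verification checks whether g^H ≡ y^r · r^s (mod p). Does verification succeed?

passes

Left side g^H mod p:
Squares mod 431: 68^1≡68, 68^2≡314, 68^4≡328, 68^8≡265, 68^16≡403, 68^32≡353, 68^64≡50, 68^128≡345, 68^256≡69
274 = 256 + 16 + 2, so 68^274 ≡ 69·403·314 ≡ 200 (mod 431)
Right side y^r · r^s mod p:
Squares mod 431: 310^1≡310, 310^2≡418, 310^4≡169, 310^8≡115, 310^16≡295, 310^32≡394, 310^64≡76, 310^128≡173, 310^256≡190
356 = 256 + 64 + 32 + 4, so 310^356 ≡ 190·76·394·169 ≡ 318 (mod 431)
Squares mod 431: 356^1≡356, 356^2≡22, 356^4≡53, 356^8≡223, 356^16≡164, 356^32≡174
62 = 32 + 16 + 8 + 4 + 2, so 356^62 ≡ 174·164·223·53·22 ≡ 44 (mod 431)
318·44 = 13992 ≡ 200 (mod 431)
200 ≡ 200 (mod 431), so the signature is genuine.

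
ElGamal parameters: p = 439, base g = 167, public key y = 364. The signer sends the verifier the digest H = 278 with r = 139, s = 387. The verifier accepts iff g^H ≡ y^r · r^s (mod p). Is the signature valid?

valid

Left side g^H mod p:
167^2 = 27889 ≡ 232
167^4 ≡ 232^2 = 53824 ≡ 266
167^8 ≡ 266^2 = 70756 ≡ 77
167^16 ≡ 77^2 = 5929 ≡ 222
167^32 ≡ 222^2 = 49284 ≡ 116
167^64 ≡ 116^2 = 13456 ≡ 286
167^128 ≡ 286^2 = 81796 ≡ 142
167^256 ≡ 142^2 = 20164 ≡ 409
278 = 256 + 16 + 4 + 2, so 167^278 ≡ 409·222·266·232 ≡ 416 (mod 439)
Right side y^r · r^s mod p:
364^2 = 132496 ≡ 357
364^4 ≡ 357^2 = 127449 ≡ 139
364^8 ≡ 139^2 = 19321 ≡ 5
364^16 ≡ 5^2 = 25
364^32 ≡ 25^2 = 625 ≡ 186
364^64 ≡ 186^2 = 34596 ≡ 354
364^128 ≡ 354^2 = 125316 ≡ 201
139 = 128 + 8 + 2 + 1, so 364^139 ≡ 201·5·357·364 ≡ 69 (mod 439)
139^2 = 19321 ≡ 5
139^4 ≡ 5^2 = 25
139^8 ≡ 25^2 = 625 ≡ 186
139^16 ≡ 186^2 = 34596 ≡ 354
139^32 ≡ 354^2 = 125316 ≡ 201
139^64 ≡ 201^2 = 40401 ≡ 13
139^128 ≡ 13^2 = 169
139^256 ≡ 169^2 = 28561 ≡ 26
387 = 256 + 128 + 2 + 1, so 139^387 ≡ 26·169·5·139 ≡ 146 (mod 439)
69·146 = 10074 ≡ 416 (mod 439)
416 ≡ 416 (mod 439), so the signature is genuine.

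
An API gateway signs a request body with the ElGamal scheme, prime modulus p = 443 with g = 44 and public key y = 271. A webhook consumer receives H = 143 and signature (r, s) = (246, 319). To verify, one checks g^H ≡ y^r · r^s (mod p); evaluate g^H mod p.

234

44^2 = 1936 ≡ 164
44^4 ≡ 164^2 = 26896 ≡ 316
44^8 ≡ 316^2 = 99856 ≡ 181
44^16 ≡ 181^2 = 32761 ≡ 422
44^32 ≡ 422^2 = 178084 ≡ 441
44^64 ≡ 441^2 = 194481 ≡ 4
44^128 ≡ 4^2 = 16
143 = 128 + 8 + 4 + 2 + 1, so 44^143 ≡ 16·181·316·164·44 ≡ 234 (mod 443)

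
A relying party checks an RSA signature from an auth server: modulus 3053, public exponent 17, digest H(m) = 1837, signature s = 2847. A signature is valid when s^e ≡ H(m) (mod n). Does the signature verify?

verifies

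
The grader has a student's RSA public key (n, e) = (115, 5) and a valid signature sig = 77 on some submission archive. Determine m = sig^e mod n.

62

sig^2 ≡ 77^2 = 5929 ≡ 64
sig^4 ≡ 64^2 = 4096 ≡ 71
5 = 4 + 1, so sig^5 ≡ 71·77 ≡ 62 (mod 115)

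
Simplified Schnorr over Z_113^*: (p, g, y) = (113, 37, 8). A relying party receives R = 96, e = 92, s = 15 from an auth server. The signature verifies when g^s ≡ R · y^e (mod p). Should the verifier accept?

reject

g^s mod p:
Squares mod 113: 37^1≡37, 37^2≡13, 37^4≡56, 37^8≡85
15 = 8 + 4 + 2 + 1, so 37^15 ≡ 85·56·13·37 ≡ 67 (mod 113)
R · y^e mod p:
Squares mod 113: 8^1≡8, 8^2≡64, 8^4≡28, 8^8≡106, 8^16≡49, 8^32≡28, 8^64≡106
92 = 64 + 16 + 8 + 4, so 8^92 ≡ 106·49·106·28 ≡ 106 (mod 113)
96·106 = 10176 ≡ 6 (mod 113)
67 ≠ 6; the check fails.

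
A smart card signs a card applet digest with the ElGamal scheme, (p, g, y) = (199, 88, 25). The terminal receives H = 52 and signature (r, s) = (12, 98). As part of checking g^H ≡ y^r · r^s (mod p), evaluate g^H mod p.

144

88^2 = 7744 ≡ 182
88^4 ≡ 182^2 = 33124 ≡ 90
88^8 ≡ 90^2 = 8100 ≡ 140
88^16 ≡ 140^2 = 19600 ≡ 98
88^32 ≡ 98^2 = 9604 ≡ 52
52 = 32 + 16 + 4, so 88^52 ≡ 52·98·90 ≡ 144 (mod 199)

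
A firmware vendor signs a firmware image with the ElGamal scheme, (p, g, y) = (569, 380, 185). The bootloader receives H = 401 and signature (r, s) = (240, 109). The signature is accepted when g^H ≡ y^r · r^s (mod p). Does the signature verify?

verifies

Left side g^H mod p:
380^401 mod 569 = 167
Right side y^r · r^s mod p:
185^240 mod 569 = 354
240^109 mod 569 = 510
354·510 = 180540 ≡ 167 (mod 569)
167 ≡ 167 (mod 569), so the signature is genuine.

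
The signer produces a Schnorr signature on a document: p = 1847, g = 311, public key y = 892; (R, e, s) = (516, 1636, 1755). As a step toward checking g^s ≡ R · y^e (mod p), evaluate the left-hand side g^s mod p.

Squares mod 1847: 311^1≡311, 311^2≡677, 311^4≡273, 311^8≡649, 311^16≡85, 311^32≡1684, 311^64≡711, 311^128≡1290, 311^256≡1800, 311^512≡362, 311^1024≡1754
1755 = 1024 + 512 + 128 + 64 + 16 + 8 + 2 + 1, so 311^1755 ≡ 1754·362·1290·711·85·649·677·311 ≡ 951 (mod 1847)

951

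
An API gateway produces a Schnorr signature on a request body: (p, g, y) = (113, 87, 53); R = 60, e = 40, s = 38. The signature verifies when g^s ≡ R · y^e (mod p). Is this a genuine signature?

genuine

g^s mod p:
87^2 = 7569 ≡ 111
87^4 ≡ 111^2 = 12321 ≡ 4
87^8 ≡ 4^2 = 16
87^16 ≡ 16^2 = 256 ≡ 30
87^32 ≡ 30^2 = 900 ≡ 109
38 = 32 + 4 + 2, so 87^38 ≡ 109·4·111 ≡ 32 (mod 113)
R · y^e mod p:
53^2 = 2809 ≡ 97
53^4 ≡ 97^2 = 9409 ≡ 30
53^8 ≡ 30^2 = 900 ≡ 109
53^16 ≡ 109^2 = 11881 ≡ 16
53^32 ≡ 16^2 = 256 ≡ 30
40 = 32 + 8, so 53^40 ≡ 30·109 ≡ 106 (mod 113)
60·106 = 6360 ≡ 32 (mod 113)
32 ≡ 32 (mod 113); signature holds.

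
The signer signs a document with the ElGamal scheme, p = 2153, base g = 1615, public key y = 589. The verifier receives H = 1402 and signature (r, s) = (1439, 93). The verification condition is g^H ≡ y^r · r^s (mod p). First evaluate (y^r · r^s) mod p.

2079

589^2 = 346921 ≡ 288
589^4 ≡ 288^2 = 82944 ≡ 1130
589^8 ≡ 1130^2 = 1276900 ≡ 171
589^16 ≡ 171^2 = 29241 ≡ 1252
589^32 ≡ 1252^2 = 1567504 ≡ 120
589^64 ≡ 120^2 = 14400 ≡ 1482
589^128 ≡ 1482^2 = 2196324 ≡ 264
589^256 ≡ 264^2 = 69696 ≡ 800
589^512 ≡ 800^2 = 640000 ≡ 559
589^1024 ≡ 559^2 = 312481 ≡ 296
1439 = 1024 + 256 + 128 + 16 + 8 + 4 + 2 + 1, so 589^1439 ≡ 296·800·264·1252·171·1130·288·589 ≡ 459 (mod 2153)
1439^2 = 2070721 ≡ 1688
1439^4 ≡ 1688^2 = 2849344 ≡ 925
1439^8 ≡ 925^2 = 855625 ≡ 884
1439^16 ≡ 884^2 = 781456 ≡ 2070
1439^32 ≡ 2070^2 = 4284900 ≡ 430
1439^64 ≡ 430^2 = 184900 ≡ 1895
93 = 64 + 16 + 8 + 4 + 1, so 1439^93 ≡ 1895·2070·884·925·1439 ≡ 1271 (mod 2153)
y^r · r^s ≡ 459·1271 = 583389 ≡ 2079 (mod 2153)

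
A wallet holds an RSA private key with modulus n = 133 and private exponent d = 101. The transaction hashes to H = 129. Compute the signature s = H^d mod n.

H^2 ≡ 129^2 = 16641 ≡ 16
H^4 ≡ 16^2 = 256 ≡ 123
H^8 ≡ 123^2 = 15129 ≡ 100
H^16 ≡ 100^2 = 10000 ≡ 25
H^32 ≡ 25^2 = 625 ≡ 93
H^64 ≡ 93^2 = 8649 ≡ 4
101 = 64 + 32 + 4 + 1, so H^101 ≡ 4·93·123·129 ≡ 117 (mod 133)

117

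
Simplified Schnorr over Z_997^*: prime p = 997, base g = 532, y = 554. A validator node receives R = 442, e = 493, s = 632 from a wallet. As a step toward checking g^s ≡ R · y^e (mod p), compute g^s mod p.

192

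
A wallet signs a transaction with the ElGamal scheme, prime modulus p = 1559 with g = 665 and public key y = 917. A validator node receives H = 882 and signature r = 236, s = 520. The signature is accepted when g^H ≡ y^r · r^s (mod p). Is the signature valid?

Left side g^H mod p:
665^2 = 442225 ≡ 1028
665^4 ≡ 1028^2 = 1056784 ≡ 1341
665^8 ≡ 1341^2 = 1798281 ≡ 754
665^16 ≡ 754^2 = 568516 ≡ 1040
665^32 ≡ 1040^2 = 1081600 ≡ 1213
665^64 ≡ 1213^2 = 1471369 ≡ 1232
665^128 ≡ 1232^2 = 1517824 ≡ 917
665^256 ≡ 917^2 = 840889 ≡ 588
665^512 ≡ 588^2 = 345744 ≡ 1205
882 = 512 + 256 + 64 + 32 + 16 + 2, so 665^882 ≡ 1205·588·1232·1213·1040·1028 ≡ 754 (mod 1559)
Right side y^r · r^s mod p:
917^2 = 840889 ≡ 588
917^4 ≡ 588^2 = 345744 ≡ 1205
917^8 ≡ 1205^2 = 1452025 ≡ 596
917^16 ≡ 596^2 = 355216 ≡ 1323
917^32 ≡ 1323^2 = 1750329 ≡ 1131
917^64 ≡ 1131^2 = 1279161 ≡ 781
917^128 ≡ 781^2 = 609961 ≡ 392
236 = 128 + 64 + 32 + 8 + 4, so 917^236 ≡ 392·781·1131·596·1205 ≡ 596 (mod 1559)
236^2 = 55696 ≡ 1131
236^4 ≡ 1131^2 = 1279161 ≡ 781
236^8 ≡ 781^2 = 609961 ≡ 392
236^16 ≡ 392^2 = 153664 ≡ 882
236^32 ≡ 882^2 = 777924 ≡ 1542
236^64 ≡ 1542^2 = 2377764 ≡ 289
236^128 ≡ 289^2 = 83521 ≡ 894
236^256 ≡ 894^2 = 799236 ≡ 1028
236^512 ≡ 1028^2 = 1056784 ≡ 1341
520 = 512 + 8, so 236^520 ≡ 1341·392 ≡ 289 (mod 1559)
596·289 = 172244 ≡ 754 (mod 1559)
754 ≡ 754 (mod 1559), so the signature is genuine.

valid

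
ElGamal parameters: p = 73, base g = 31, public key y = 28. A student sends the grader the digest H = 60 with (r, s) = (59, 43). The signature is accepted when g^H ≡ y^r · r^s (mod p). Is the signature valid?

Left side g^H mod p:
Squares mod 73: 31^1≡31, 31^2≡12, 31^4≡71, 31^8≡4, 31^16≡16, 31^32≡37
60 = 32 + 16 + 8 + 4, so 31^60 ≡ 37·16·4·71 ≡ 9 (mod 73)
Right side y^r · r^s mod p:
Squares mod 73: 28^1≡28, 28^2≡54, 28^4≡69, 28^8≡16, 28^16≡37, 28^32≡55
59 = 32 + 16 + 8 + 2 + 1, so 28^59 ≡ 55·37·16·54·28 ≡ 31 (mod 73)
Squares mod 73: 59^1≡59, 59^2≡50, 59^4≡18, 59^8≡32, 59^16≡2, 59^32≡4
43 = 32 + 8 + 2 + 1, so 59^43 ≡ 4·32·50·59 ≡ 44 (mod 73)
31·44 = 1364 ≡ 50 (mod 73)
9 ≠ 50, so verification fails.

invalid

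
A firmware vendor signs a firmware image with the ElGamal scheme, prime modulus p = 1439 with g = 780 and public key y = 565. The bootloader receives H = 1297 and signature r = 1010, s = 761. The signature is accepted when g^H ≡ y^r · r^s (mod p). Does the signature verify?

verifies

Left side g^H mod p:
780^1297 mod 1439 = 1210
Right side y^r · r^s mod p:
565^1010 mod 1439 = 161
1010^761 mod 1439 = 1089
161·1089 = 175329 ≡ 1210 (mod 1439)
1210 ≡ 1210 (mod 1439), so the signature is genuine.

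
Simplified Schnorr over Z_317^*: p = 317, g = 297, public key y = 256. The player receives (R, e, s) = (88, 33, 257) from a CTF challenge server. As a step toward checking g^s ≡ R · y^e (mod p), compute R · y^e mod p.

256^2 = 65536 ≡ 234
256^4 ≡ 234^2 = 54756 ≡ 232
256^8 ≡ 232^2 = 53824 ≡ 251
256^16 ≡ 251^2 = 63001 ≡ 235
256^32 ≡ 235^2 = 55225 ≡ 67
33 = 32 + 1, so 256^33 ≡ 67·256 ≡ 34 (mod 317)
R · y^e ≡ 88·34 = 2992 ≡ 139 (mod 317)

139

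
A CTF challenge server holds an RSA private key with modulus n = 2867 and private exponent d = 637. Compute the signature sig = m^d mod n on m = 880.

Squares mod 2867: m^1≡880, m^2≡310, m^4≡1489, m^8≡930, m^16≡1933, m^32≡788, m^64≡1672, m^128≡259, m^256≡1140, m^512≡849
637 = 512 + 64 + 32 + 16 + 8 + 4 + 1, so m^637 ≡ 849·1672·788·1933·930·1489·880 ≡ 288 (mod 2867)

288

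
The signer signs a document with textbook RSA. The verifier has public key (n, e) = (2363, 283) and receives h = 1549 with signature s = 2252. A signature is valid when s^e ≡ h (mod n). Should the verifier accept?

Squares mod 2363: s^1≡2252, s^2≡506, s^4≡832, s^8≡2228, s^16≡1684, s^32≡256, s^64≡1735, s^128≡2126, s^256≡1820
283 = 256 + 16 + 8 + 2 + 1, so s^283 ≡ 1820·1684·2228·506·2252 ≡ 1549 (mod 2363)
1549 = h, so the signature checks out.

accept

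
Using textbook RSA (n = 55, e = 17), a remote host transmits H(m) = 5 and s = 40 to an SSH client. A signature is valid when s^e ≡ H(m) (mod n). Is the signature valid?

s^17 mod 55 = 50
The recovered value 50 does not match the digest 5.

invalid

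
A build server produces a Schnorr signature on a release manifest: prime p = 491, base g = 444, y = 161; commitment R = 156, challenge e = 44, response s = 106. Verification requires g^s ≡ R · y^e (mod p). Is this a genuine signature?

g^s mod p:
Squares mod 491: 444^1≡444, 444^2≡245, 444^4≡123, 444^8≡399, 444^16≡117, 444^32≡432, 444^64≡44
106 = 64 + 32 + 8 + 2, so 444^106 ≡ 44·432·399·245 ≡ 388 (mod 491)
R · y^e mod p:
Squares mod 491: 161^1≡161, 161^2≡389, 161^4≡93, 161^8≡302, 161^16≡369, 161^32≡154
44 = 32 + 8 + 4, so 161^44 ≡ 154·302·93 ≡ 25 (mod 491)
156·25 = 3900 ≡ 463 (mod 491)
388 ≠ 463; the check fails.

forged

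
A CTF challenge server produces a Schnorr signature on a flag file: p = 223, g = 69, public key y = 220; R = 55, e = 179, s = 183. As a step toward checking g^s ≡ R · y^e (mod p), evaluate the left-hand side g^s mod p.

112

69^2 = 4761 ≡ 78
69^4 ≡ 78^2 = 6084 ≡ 63
69^8 ≡ 63^2 = 3969 ≡ 178
69^16 ≡ 178^2 = 31684 ≡ 18
69^32 ≡ 18^2 = 324 ≡ 101
69^64 ≡ 101^2 = 10201 ≡ 166
69^128 ≡ 166^2 = 27556 ≡ 127
183 = 128 + 32 + 16 + 4 + 2 + 1, so 69^183 ≡ 127·101·18·63·78·69 ≡ 112 (mod 223)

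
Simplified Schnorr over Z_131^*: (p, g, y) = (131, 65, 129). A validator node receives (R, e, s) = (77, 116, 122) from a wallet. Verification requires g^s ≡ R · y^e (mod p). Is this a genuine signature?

genuine

g^s mod p:
65^2 = 4225 ≡ 33
65^4 ≡ 33^2 = 1089 ≡ 41
65^8 ≡ 41^2 = 1681 ≡ 109
65^16 ≡ 109^2 = 11881 ≡ 91
65^32 ≡ 91^2 = 8281 ≡ 28
65^64 ≡ 28^2 = 784 ≡ 129
122 = 64 + 32 + 16 + 8 + 2, so 65^122 ≡ 129·28·91·109·33 ≡ 125 (mod 131)
R · y^e mod p:
129^2 = 16641 ≡ 4
129^4 ≡ 4^2 = 16
129^8 ≡ 16^2 = 256 ≡ 125
129^16 ≡ 125^2 = 15625 ≡ 36
129^32 ≡ 36^2 = 1296 ≡ 117
129^64 ≡ 117^2 = 13689 ≡ 65
116 = 64 + 32 + 16 + 4, so 129^116 ≡ 65·117·36·16 ≡ 102 (mod 131)
77·102 = 7854 ≡ 125 (mod 131)
125 ≡ 125 (mod 131); signature holds.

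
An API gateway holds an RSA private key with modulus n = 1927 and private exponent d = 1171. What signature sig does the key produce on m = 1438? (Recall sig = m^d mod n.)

683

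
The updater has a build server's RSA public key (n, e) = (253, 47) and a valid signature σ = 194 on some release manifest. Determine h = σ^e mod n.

σ^2 ≡ 194^2 = 37636 ≡ 192
σ^4 ≡ 192^2 = 36864 ≡ 179
σ^8 ≡ 179^2 = 32041 ≡ 163
σ^16 ≡ 163^2 = 26569 ≡ 4
σ^32 ≡ 4^2 = 16
47 = 32 + 8 + 4 + 2 + 1, so σ^47 ≡ 16·163·179·192·194 ≡ 149 (mod 253)

149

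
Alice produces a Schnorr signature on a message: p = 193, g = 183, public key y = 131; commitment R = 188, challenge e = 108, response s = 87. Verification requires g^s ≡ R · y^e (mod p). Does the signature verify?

does not verify

g^s mod p:
183^2 = 33489 ≡ 100
183^4 ≡ 100^2 = 10000 ≡ 157
183^8 ≡ 157^2 = 24649 ≡ 138
183^16 ≡ 138^2 = 19044 ≡ 130
183^32 ≡ 130^2 = 16900 ≡ 109
183^64 ≡ 109^2 = 11881 ≡ 108
87 = 64 + 16 + 4 + 2 + 1, so 183^87 ≡ 108·130·157·100·183 ≡ 20 (mod 193)
R · y^e mod p:
131^2 = 17161 ≡ 177
131^4 ≡ 177^2 = 31329 ≡ 63
131^8 ≡ 63^2 = 3969 ≡ 109
131^16 ≡ 109^2 = 11881 ≡ 108
131^32 ≡ 108^2 = 11664 ≡ 84
131^64 ≡ 84^2 = 7056 ≡ 108
108 = 64 + 32 + 8 + 4, so 131^108 ≡ 108·84·109·63 ≡ 112 (mod 193)
188·112 = 21056 ≡ 19 (mod 193)
20 ≠ 19; the check fails.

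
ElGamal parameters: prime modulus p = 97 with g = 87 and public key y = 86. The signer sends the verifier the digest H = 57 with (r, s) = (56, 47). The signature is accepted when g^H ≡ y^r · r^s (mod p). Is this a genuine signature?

Left side g^H mod p:
87^57 mod 97 = 34
Right side y^r · r^s mod p:
86^56 mod 97 = 36
56^47 mod 97 = 71
36·71 = 2556 ≡ 34 (mod 97)
34 ≡ 34 (mod 97), so the signature is genuine.

genuine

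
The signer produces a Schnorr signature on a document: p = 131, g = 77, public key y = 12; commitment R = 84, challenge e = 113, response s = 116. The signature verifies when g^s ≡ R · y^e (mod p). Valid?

yes

g^s mod p:
77^2 = 5929 ≡ 34
77^4 ≡ 34^2 = 1156 ≡ 108
77^8 ≡ 108^2 = 11664 ≡ 5
77^16 ≡ 5^2 = 25
77^32 ≡ 25^2 = 625 ≡ 101
77^64 ≡ 101^2 = 10201 ≡ 114
116 = 64 + 32 + 16 + 4, so 77^116 ≡ 114·101·25·108 ≡ 59 (mod 131)
R · y^e mod p:
12^2 = 144 ≡ 13
12^4 ≡ 13^2 = 169 ≡ 38
12^8 ≡ 38^2 = 1444 ≡ 3
12^16 ≡ 3^2 = 9
12^32 ≡ 9^2 = 81
12^64 ≡ 81^2 = 6561 ≡ 11
113 = 64 + 32 + 16 + 1, so 12^113 ≡ 11·81·9·12 ≡ 74 (mod 131)
84·74 = 6216 ≡ 59 (mod 131)
59 ≡ 59 (mod 131); signature holds.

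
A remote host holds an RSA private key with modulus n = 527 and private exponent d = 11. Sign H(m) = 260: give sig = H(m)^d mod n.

(H(m))^2 ≡ 260^2 = 67600 ≡ 144
(H(m))^4 ≡ 144^2 = 20736 ≡ 183
(H(m))^8 ≡ 183^2 = 33489 ≡ 288
11 = 8 + 2 + 1, so (H(m))^11 ≡ 288·144·260 ≡ 300 (mod 527)

300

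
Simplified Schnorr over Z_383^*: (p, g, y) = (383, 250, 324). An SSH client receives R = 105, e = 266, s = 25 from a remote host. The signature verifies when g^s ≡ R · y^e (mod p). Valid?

g^s mod p:
250^2 = 62500 ≡ 71
250^4 ≡ 71^2 = 5041 ≡ 62
250^8 ≡ 62^2 = 3844 ≡ 14
250^16 ≡ 14^2 = 196
25 = 16 + 8 + 1, so 250^25 ≡ 196·14·250 ≡ 47 (mod 383)
R · y^e mod p:
324^2 = 104976 ≡ 34
324^4 ≡ 34^2 = 1156 ≡ 7
324^8 ≡ 7^2 = 49
324^16 ≡ 49^2 = 2401 ≡ 103
324^32 ≡ 103^2 = 10609 ≡ 268
324^64 ≡ 268^2 = 71824 ≡ 203
324^128 ≡ 203^2 = 41209 ≡ 228
324^256 ≡ 228^2 = 51984 ≡ 279
266 = 256 + 8 + 2, so 324^266 ≡ 279·49·34 ≡ 235 (mod 383)
105·235 = 24675 ≡ 163 (mod 383)
47 ≠ 163; the check fails.

no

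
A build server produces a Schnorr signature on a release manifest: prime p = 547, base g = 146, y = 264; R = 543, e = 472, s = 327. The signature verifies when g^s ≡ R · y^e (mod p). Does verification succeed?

g^s mod p:
146^2 = 21316 ≡ 530
146^4 ≡ 530^2 = 280900 ≡ 289
146^8 ≡ 289^2 = 83521 ≡ 377
146^16 ≡ 377^2 = 142129 ≡ 456
146^32 ≡ 456^2 = 207936 ≡ 76
146^64 ≡ 76^2 = 5776 ≡ 306
146^128 ≡ 306^2 = 93636 ≡ 99
146^256 ≡ 99^2 = 9801 ≡ 502
327 = 256 + 64 + 4 + 2 + 1, so 146^327 ≡ 502·306·289·530·146 ≡ 238 (mod 547)
R · y^e mod p:
264^2 = 69696 ≡ 227
264^4 ≡ 227^2 = 51529 ≡ 111
264^8 ≡ 111^2 = 12321 ≡ 287
264^16 ≡ 287^2 = 82369 ≡ 319
264^32 ≡ 319^2 = 101761 ≡ 19
264^64 ≡ 19^2 = 361
264^128 ≡ 361^2 = 130321 ≡ 135
264^256 ≡ 135^2 = 18225 ≡ 174
472 = 256 + 128 + 64 + 16 + 8, so 264^472 ≡ 174·135·361·319·287 ≡ 214 (mod 547)
543·214 = 116202 ≡ 238 (mod 547)
238 ≡ 238 (mod 547); signature holds.

passes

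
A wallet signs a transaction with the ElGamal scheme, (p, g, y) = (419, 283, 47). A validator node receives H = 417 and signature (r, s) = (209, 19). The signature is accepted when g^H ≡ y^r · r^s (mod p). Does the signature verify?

does not verify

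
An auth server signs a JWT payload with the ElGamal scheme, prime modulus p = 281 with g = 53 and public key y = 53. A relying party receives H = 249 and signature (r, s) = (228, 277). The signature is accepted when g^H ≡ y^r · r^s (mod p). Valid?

no

Left side g^H mod p:
53^2 = 2809 ≡ 280
53^4 ≡ 280^2 = 78400 ≡ 1
53^8 ≡ 1^2 = 1
53^16 ≡ 1^2 = 1
53^32 ≡ 1^2 = 1
53^64 ≡ 1^2 = 1
53^128 ≡ 1^2 = 1
249 = 128 + 64 + 32 + 16 + 8 + 1, so 53^249 ≡ 1·1·1·1·1·53 ≡ 53 (mod 281)
Right side y^r · r^s mod p:
53^2 = 2809 ≡ 280
53^4 ≡ 280^2 = 78400 ≡ 1
53^8 ≡ 1^2 = 1
53^16 ≡ 1^2 = 1
53^32 ≡ 1^2 = 1
53^64 ≡ 1^2 = 1
53^128 ≡ 1^2 = 1
228 = 128 + 64 + 32 + 4, so 53^228 ≡ 1·1·1·1 ≡ 1 (mod 281)
228^2 = 51984 ≡ 280
228^4 ≡ 280^2 = 78400 ≡ 1
228^8 ≡ 1^2 = 1
228^16 ≡ 1^2 = 1
228^32 ≡ 1^2 = 1
228^64 ≡ 1^2 = 1
228^128 ≡ 1^2 = 1
228^256 ≡ 1^2 = 1
277 = 256 + 16 + 4 + 1, so 228^277 ≡ 1·1·1·228 ≡ 228 (mod 281)
1·228 = 228 ≡ 228 (mod 281)
53 ≠ 228, so verification fails.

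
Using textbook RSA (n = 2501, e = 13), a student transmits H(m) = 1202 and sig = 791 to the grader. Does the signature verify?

verifies

Squares mod 2501: sig^1≡791, sig^2≡431, sig^4≡687, sig^8≡1781
13 = 8 + 4 + 1, so sig^13 ≡ 1781·687·791 ≡ 1202 (mod 2501)
sig^13 mod 2501 = 1202 matches H(m).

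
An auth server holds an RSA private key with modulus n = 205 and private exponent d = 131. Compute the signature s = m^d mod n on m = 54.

199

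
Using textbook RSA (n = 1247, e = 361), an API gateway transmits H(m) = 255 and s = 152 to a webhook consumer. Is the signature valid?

s^2 ≡ 152^2 = 23104 ≡ 658
s^4 ≡ 658^2 = 432964 ≡ 255
s^8 ≡ 255^2 = 65025 ≡ 181
s^16 ≡ 181^2 = 32761 ≡ 339
s^32 ≡ 339^2 = 114921 ≡ 197
s^64 ≡ 197^2 = 38809 ≡ 152
s^128 ≡ 152^2 = 23104 ≡ 658
s^256 ≡ 658^2 = 432964 ≡ 255
361 = 256 + 64 + 32 + 8 + 1, so s^361 ≡ 255·152·197·181·152 ≡ 255 (mod 1247)
Since 255 equals the digest 255, verification succeeds.

valid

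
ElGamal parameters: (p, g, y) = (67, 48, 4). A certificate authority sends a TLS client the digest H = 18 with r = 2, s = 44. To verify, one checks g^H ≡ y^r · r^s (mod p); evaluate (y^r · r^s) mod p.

4^2 = 16
2^2 = 4
2^4 ≡ 4^2 = 16
2^8 ≡ 16^2 = 256 ≡ 55
2^16 ≡ 55^2 = 3025 ≡ 10
2^32 ≡ 10^2 = 100 ≡ 33
44 = 32 + 8 + 4, so 2^44 ≡ 33·55·16 ≡ 29 (mod 67)
y^r · r^s ≡ 16·29 = 464 ≡ 62 (mod 67)

62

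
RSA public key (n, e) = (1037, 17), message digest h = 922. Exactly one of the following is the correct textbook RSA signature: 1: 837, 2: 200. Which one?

1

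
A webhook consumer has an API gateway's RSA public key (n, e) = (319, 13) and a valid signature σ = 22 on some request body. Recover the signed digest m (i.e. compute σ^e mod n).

σ^2 ≡ 22^2 = 484 ≡ 165
σ^4 ≡ 165^2 = 27225 ≡ 110
σ^8 ≡ 110^2 = 12100 ≡ 297
13 = 8 + 4 + 1, so σ^13 ≡ 297·110·22 ≡ 33 (mod 319)

33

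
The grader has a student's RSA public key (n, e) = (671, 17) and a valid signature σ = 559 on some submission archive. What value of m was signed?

59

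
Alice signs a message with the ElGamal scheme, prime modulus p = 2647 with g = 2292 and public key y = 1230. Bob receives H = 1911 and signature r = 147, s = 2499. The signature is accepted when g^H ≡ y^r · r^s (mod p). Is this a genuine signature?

genuine

Left side g^H mod p:
2292^2 = 5253264 ≡ 1616
2292^4 ≡ 1616^2 = 2611456 ≡ 1514
2292^8 ≡ 1514^2 = 2292196 ≡ 2541
2292^16 ≡ 2541^2 = 6456681 ≡ 648
2292^32 ≡ 648^2 = 419904 ≡ 1678
2292^64 ≡ 1678^2 = 2815684 ≡ 1923
2292^128 ≡ 1923^2 = 3697929 ≡ 70
2292^256 ≡ 70^2 = 4900 ≡ 2253
2292^512 ≡ 2253^2 = 5076009 ≡ 1710
2292^1024 ≡ 1710^2 = 2924100 ≡ 1812
1911 = 1024 + 512 + 256 + 64 + 32 + 16 + 4 + 2 + 1, so 2292^1911 ≡ 1812·1710·2253·1923·1678·648·1514·1616·2292 ≡ 659 (mod 2647)
Right side y^r · r^s mod p:
1230^2 = 1512900 ≡ 1463
1230^4 ≡ 1463^2 = 2140369 ≡ 1593
1230^8 ≡ 1593^2 = 2537649 ≡ 1823
1230^16 ≡ 1823^2 = 3323329 ≡ 1344
1230^32 ≡ 1344^2 = 1806336 ≡ 1082
1230^64 ≡ 1082^2 = 1170724 ≡ 750
1230^128 ≡ 750^2 = 562500 ≡ 1336
147 = 128 + 16 + 2 + 1, so 1230^147 ≡ 1336·1344·1463·1230 ≡ 1 (mod 2647)
147^2 = 21609 ≡ 433
147^4 ≡ 433^2 = 187489 ≡ 2199
147^8 ≡ 2199^2 = 4835601 ≡ 2179
147^16 ≡ 2179^2 = 4748041 ≡ 1970
147^32 ≡ 1970^2 = 3880900 ≡ 398
147^64 ≡ 398^2 = 158404 ≡ 2231
147^128 ≡ 2231^2 = 4977361 ≡ 1001
147^256 ≡ 1001^2 = 1002001 ≡ 1435
147^512 ≡ 1435^2 = 2059225 ≡ 2506
147^1024 ≡ 2506^2 = 6280036 ≡ 1352
147^2048 ≡ 1352^2 = 1827904 ≡ 1474
2499 = 2048 + 256 + 128 + 64 + 2 + 1, so 147^2499 ≡ 1474·1435·1001·2231·433·147 ≡ 659 (mod 2647)
1·659 = 659 ≡ 659 (mod 2647)
659 ≡ 659 (mod 2647), so the signature is genuine.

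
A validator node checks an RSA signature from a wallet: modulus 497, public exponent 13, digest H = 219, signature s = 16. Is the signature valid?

valid

s^13 mod 497 = 219
219 = H, so the signature checks out.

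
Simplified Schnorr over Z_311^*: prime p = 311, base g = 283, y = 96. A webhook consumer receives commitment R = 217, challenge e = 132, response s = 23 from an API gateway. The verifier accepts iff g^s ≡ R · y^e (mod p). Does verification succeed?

g^s mod p:
283^2 = 80089 ≡ 162
283^4 ≡ 162^2 = 26244 ≡ 120
283^8 ≡ 120^2 = 14400 ≡ 94
283^16 ≡ 94^2 = 8836 ≡ 128
23 = 16 + 4 + 2 + 1, so 283^23 ≡ 128·120·162·283 ≡ 59 (mod 311)
R · y^e mod p:
96^2 = 9216 ≡ 197
96^4 ≡ 197^2 = 38809 ≡ 245
96^8 ≡ 245^2 = 60025 ≡ 2
96^16 ≡ 2^2 = 4
96^32 ≡ 4^2 = 16
96^64 ≡ 16^2 = 256
96^128 ≡ 256^2 = 65536 ≡ 226
132 = 128 + 4, so 96^132 ≡ 226·245 ≡ 12 (mod 311)
217·12 = 2604 ≡ 116 (mod 311)
59 ≠ 116; the check fails.

fails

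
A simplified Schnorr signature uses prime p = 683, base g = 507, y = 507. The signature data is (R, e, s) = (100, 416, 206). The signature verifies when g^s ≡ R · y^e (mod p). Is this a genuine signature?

g^s mod p:
507^2 = 257049 ≡ 241
507^4 ≡ 241^2 = 58081 ≡ 26
507^8 ≡ 26^2 = 676
507^16 ≡ 676^2 = 456976 ≡ 49
507^32 ≡ 49^2 = 2401 ≡ 352
507^64 ≡ 352^2 = 123904 ≡ 281
507^128 ≡ 281^2 = 78961 ≡ 416
206 = 128 + 64 + 8 + 4 + 2, so 507^206 ≡ 416·281·676·26·241 ≡ 259 (mod 683)
R · y^e mod p:
507^2 = 257049 ≡ 241
507^4 ≡ 241^2 = 58081 ≡ 26
507^8 ≡ 26^2 = 676
507^16 ≡ 676^2 = 456976 ≡ 49
507^32 ≡ 49^2 = 2401 ≡ 352
507^64 ≡ 352^2 = 123904 ≡ 281
507^128 ≡ 281^2 = 78961 ≡ 416
507^256 ≡ 416^2 = 173056 ≡ 257
416 = 256 + 128 + 32, so 507^416 ≡ 257·416·352 ≡ 407 (mod 683)
100·407 = 40700 ≡ 403 (mod 683)
259 ≠ 403; the check fails.

forged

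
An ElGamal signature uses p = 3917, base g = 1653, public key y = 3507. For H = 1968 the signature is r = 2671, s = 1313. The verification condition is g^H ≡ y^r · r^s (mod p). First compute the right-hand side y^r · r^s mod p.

3507^2 = 12299049 ≡ 3586
3507^4 ≡ 3586^2 = 12859396 ≡ 3802
3507^8 ≡ 3802^2 = 14455204 ≡ 1474
3507^16 ≡ 1474^2 = 2172676 ≡ 2658
3507^32 ≡ 2658^2 = 7064964 ≡ 2613
3507^64 ≡ 2613^2 = 6827769 ≡ 438
3507^128 ≡ 438^2 = 191844 ≡ 3828
3507^256 ≡ 3828^2 = 14653584 ≡ 87
3507^512 ≡ 87^2 = 7569 ≡ 3652
3507^1024 ≡ 3652^2 = 13337104 ≡ 3636
3507^2048 ≡ 3636^2 = 13220496 ≡ 621
2671 = 2048 + 512 + 64 + 32 + 8 + 4 + 2 + 1, so 3507^2671 ≡ 621·3652·438·2613·1474·3802·3586·3507 ≡ 1467 (mod 3917)
2671^2 = 7134241 ≡ 1384
2671^4 ≡ 1384^2 = 1915456 ≡ 43
2671^8 ≡ 43^2 = 1849
2671^16 ≡ 1849^2 = 3418801 ≡ 3177
2671^32 ≡ 3177^2 = 10093329 ≡ 3137
2671^64 ≡ 3137^2 = 9840769 ≡ 1265
2671^128 ≡ 1265^2 = 1600225 ≡ 2089
2671^256 ≡ 2089^2 = 4363921 ≡ 383
2671^512 ≡ 383^2 = 146689 ≡ 1760
2671^1024 ≡ 1760^2 = 3097600 ≡ 3170
1313 = 1024 + 256 + 32 + 1, so 2671^1313 ≡ 3170·383·3137·2671 ≡ 183 (mod 3917)
y^r · r^s ≡ 1467·183 = 268461 ≡ 2105 (mod 3917)

2105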